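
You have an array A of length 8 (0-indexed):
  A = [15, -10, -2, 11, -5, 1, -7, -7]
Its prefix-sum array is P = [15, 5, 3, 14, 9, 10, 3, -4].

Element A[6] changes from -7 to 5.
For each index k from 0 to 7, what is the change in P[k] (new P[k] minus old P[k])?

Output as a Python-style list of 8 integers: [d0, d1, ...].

Answer: [0, 0, 0, 0, 0, 0, 12, 12]

Derivation:
Element change: A[6] -7 -> 5, delta = 12
For k < 6: P[k] unchanged, delta_P[k] = 0
For k >= 6: P[k] shifts by exactly 12
Delta array: [0, 0, 0, 0, 0, 0, 12, 12]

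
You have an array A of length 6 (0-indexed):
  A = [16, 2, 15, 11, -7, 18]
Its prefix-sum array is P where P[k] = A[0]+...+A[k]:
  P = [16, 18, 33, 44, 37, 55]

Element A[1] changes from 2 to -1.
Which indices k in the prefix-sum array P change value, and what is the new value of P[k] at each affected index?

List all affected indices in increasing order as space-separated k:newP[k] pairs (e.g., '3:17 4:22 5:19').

Answer: 1:15 2:30 3:41 4:34 5:52

Derivation:
P[k] = A[0] + ... + A[k]
P[k] includes A[1] iff k >= 1
Affected indices: 1, 2, ..., 5; delta = -3
  P[1]: 18 + -3 = 15
  P[2]: 33 + -3 = 30
  P[3]: 44 + -3 = 41
  P[4]: 37 + -3 = 34
  P[5]: 55 + -3 = 52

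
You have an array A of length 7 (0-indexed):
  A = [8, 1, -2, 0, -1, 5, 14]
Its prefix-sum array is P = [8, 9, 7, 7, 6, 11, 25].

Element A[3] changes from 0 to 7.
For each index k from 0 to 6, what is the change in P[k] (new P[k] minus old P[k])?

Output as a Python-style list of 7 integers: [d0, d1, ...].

Answer: [0, 0, 0, 7, 7, 7, 7]

Derivation:
Element change: A[3] 0 -> 7, delta = 7
For k < 3: P[k] unchanged, delta_P[k] = 0
For k >= 3: P[k] shifts by exactly 7
Delta array: [0, 0, 0, 7, 7, 7, 7]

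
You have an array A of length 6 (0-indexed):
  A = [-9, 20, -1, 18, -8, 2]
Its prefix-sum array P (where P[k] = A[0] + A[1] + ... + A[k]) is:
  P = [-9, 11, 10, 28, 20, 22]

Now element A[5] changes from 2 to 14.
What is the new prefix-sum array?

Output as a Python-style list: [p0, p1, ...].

Change: A[5] 2 -> 14, delta = 12
P[k] for k < 5: unchanged (A[5] not included)
P[k] for k >= 5: shift by delta = 12
  P[0] = -9 + 0 = -9
  P[1] = 11 + 0 = 11
  P[2] = 10 + 0 = 10
  P[3] = 28 + 0 = 28
  P[4] = 20 + 0 = 20
  P[5] = 22 + 12 = 34

Answer: [-9, 11, 10, 28, 20, 34]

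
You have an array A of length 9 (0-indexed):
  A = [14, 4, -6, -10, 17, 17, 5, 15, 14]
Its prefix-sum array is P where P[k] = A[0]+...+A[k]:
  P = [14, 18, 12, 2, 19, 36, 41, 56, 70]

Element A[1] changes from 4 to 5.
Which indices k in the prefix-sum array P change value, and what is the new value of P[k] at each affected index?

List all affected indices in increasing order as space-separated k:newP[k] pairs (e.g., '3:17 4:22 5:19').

Answer: 1:19 2:13 3:3 4:20 5:37 6:42 7:57 8:71

Derivation:
P[k] = A[0] + ... + A[k]
P[k] includes A[1] iff k >= 1
Affected indices: 1, 2, ..., 8; delta = 1
  P[1]: 18 + 1 = 19
  P[2]: 12 + 1 = 13
  P[3]: 2 + 1 = 3
  P[4]: 19 + 1 = 20
  P[5]: 36 + 1 = 37
  P[6]: 41 + 1 = 42
  P[7]: 56 + 1 = 57
  P[8]: 70 + 1 = 71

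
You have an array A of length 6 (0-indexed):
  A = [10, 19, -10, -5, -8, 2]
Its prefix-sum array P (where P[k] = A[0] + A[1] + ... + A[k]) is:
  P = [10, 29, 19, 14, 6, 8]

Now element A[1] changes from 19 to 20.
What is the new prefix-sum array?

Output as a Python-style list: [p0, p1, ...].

Answer: [10, 30, 20, 15, 7, 9]

Derivation:
Change: A[1] 19 -> 20, delta = 1
P[k] for k < 1: unchanged (A[1] not included)
P[k] for k >= 1: shift by delta = 1
  P[0] = 10 + 0 = 10
  P[1] = 29 + 1 = 30
  P[2] = 19 + 1 = 20
  P[3] = 14 + 1 = 15
  P[4] = 6 + 1 = 7
  P[5] = 8 + 1 = 9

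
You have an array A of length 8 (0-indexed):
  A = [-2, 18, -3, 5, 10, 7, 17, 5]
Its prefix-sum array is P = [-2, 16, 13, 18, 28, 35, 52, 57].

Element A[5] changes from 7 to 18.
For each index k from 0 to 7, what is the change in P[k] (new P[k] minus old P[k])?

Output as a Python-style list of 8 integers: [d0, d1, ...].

Element change: A[5] 7 -> 18, delta = 11
For k < 5: P[k] unchanged, delta_P[k] = 0
For k >= 5: P[k] shifts by exactly 11
Delta array: [0, 0, 0, 0, 0, 11, 11, 11]

Answer: [0, 0, 0, 0, 0, 11, 11, 11]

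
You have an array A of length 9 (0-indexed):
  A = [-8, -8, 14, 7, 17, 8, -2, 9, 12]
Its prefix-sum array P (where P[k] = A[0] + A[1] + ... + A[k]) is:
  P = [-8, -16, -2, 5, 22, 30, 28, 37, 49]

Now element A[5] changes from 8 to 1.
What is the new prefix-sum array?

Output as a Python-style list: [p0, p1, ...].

Change: A[5] 8 -> 1, delta = -7
P[k] for k < 5: unchanged (A[5] not included)
P[k] for k >= 5: shift by delta = -7
  P[0] = -8 + 0 = -8
  P[1] = -16 + 0 = -16
  P[2] = -2 + 0 = -2
  P[3] = 5 + 0 = 5
  P[4] = 22 + 0 = 22
  P[5] = 30 + -7 = 23
  P[6] = 28 + -7 = 21
  P[7] = 37 + -7 = 30
  P[8] = 49 + -7 = 42

Answer: [-8, -16, -2, 5, 22, 23, 21, 30, 42]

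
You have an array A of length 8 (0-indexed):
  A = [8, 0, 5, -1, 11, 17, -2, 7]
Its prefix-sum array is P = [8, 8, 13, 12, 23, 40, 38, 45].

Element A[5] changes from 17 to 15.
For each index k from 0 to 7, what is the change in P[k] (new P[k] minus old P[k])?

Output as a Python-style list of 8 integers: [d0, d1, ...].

Answer: [0, 0, 0, 0, 0, -2, -2, -2]

Derivation:
Element change: A[5] 17 -> 15, delta = -2
For k < 5: P[k] unchanged, delta_P[k] = 0
For k >= 5: P[k] shifts by exactly -2
Delta array: [0, 0, 0, 0, 0, -2, -2, -2]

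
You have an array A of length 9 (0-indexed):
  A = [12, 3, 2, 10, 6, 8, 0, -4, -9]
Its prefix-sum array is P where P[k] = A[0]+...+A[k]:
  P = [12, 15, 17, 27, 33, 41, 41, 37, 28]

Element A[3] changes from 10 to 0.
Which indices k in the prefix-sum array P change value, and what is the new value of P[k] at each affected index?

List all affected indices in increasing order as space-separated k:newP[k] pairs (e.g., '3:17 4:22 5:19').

P[k] = A[0] + ... + A[k]
P[k] includes A[3] iff k >= 3
Affected indices: 3, 4, ..., 8; delta = -10
  P[3]: 27 + -10 = 17
  P[4]: 33 + -10 = 23
  P[5]: 41 + -10 = 31
  P[6]: 41 + -10 = 31
  P[7]: 37 + -10 = 27
  P[8]: 28 + -10 = 18

Answer: 3:17 4:23 5:31 6:31 7:27 8:18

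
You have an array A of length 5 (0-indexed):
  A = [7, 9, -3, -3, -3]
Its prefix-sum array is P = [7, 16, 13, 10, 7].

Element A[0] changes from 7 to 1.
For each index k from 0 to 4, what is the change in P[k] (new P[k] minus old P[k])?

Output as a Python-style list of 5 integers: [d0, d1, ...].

Answer: [-6, -6, -6, -6, -6]

Derivation:
Element change: A[0] 7 -> 1, delta = -6
For k < 0: P[k] unchanged, delta_P[k] = 0
For k >= 0: P[k] shifts by exactly -6
Delta array: [-6, -6, -6, -6, -6]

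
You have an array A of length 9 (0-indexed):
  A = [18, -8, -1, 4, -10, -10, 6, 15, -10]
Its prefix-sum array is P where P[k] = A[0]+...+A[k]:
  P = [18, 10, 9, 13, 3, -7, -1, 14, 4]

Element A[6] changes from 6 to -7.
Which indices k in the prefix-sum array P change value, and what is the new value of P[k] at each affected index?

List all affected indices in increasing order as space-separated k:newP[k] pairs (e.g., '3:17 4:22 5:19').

Answer: 6:-14 7:1 8:-9

Derivation:
P[k] = A[0] + ... + A[k]
P[k] includes A[6] iff k >= 6
Affected indices: 6, 7, ..., 8; delta = -13
  P[6]: -1 + -13 = -14
  P[7]: 14 + -13 = 1
  P[8]: 4 + -13 = -9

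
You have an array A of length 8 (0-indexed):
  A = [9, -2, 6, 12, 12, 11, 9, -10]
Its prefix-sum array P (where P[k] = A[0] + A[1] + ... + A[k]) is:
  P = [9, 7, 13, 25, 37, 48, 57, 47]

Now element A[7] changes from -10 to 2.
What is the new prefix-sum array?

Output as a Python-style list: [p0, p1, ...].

Change: A[7] -10 -> 2, delta = 12
P[k] for k < 7: unchanged (A[7] not included)
P[k] for k >= 7: shift by delta = 12
  P[0] = 9 + 0 = 9
  P[1] = 7 + 0 = 7
  P[2] = 13 + 0 = 13
  P[3] = 25 + 0 = 25
  P[4] = 37 + 0 = 37
  P[5] = 48 + 0 = 48
  P[6] = 57 + 0 = 57
  P[7] = 47 + 12 = 59

Answer: [9, 7, 13, 25, 37, 48, 57, 59]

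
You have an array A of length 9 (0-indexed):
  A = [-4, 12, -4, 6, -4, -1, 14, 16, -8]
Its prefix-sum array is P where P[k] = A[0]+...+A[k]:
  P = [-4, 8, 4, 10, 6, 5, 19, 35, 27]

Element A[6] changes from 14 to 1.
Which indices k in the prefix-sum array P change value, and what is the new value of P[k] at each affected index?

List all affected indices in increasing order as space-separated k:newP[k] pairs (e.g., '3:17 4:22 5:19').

Answer: 6:6 7:22 8:14

Derivation:
P[k] = A[0] + ... + A[k]
P[k] includes A[6] iff k >= 6
Affected indices: 6, 7, ..., 8; delta = -13
  P[6]: 19 + -13 = 6
  P[7]: 35 + -13 = 22
  P[8]: 27 + -13 = 14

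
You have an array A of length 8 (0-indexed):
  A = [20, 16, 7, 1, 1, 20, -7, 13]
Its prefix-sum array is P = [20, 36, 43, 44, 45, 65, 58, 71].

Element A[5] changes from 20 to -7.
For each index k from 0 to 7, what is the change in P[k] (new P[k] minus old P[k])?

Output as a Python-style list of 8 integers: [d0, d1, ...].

Element change: A[5] 20 -> -7, delta = -27
For k < 5: P[k] unchanged, delta_P[k] = 0
For k >= 5: P[k] shifts by exactly -27
Delta array: [0, 0, 0, 0, 0, -27, -27, -27]

Answer: [0, 0, 0, 0, 0, -27, -27, -27]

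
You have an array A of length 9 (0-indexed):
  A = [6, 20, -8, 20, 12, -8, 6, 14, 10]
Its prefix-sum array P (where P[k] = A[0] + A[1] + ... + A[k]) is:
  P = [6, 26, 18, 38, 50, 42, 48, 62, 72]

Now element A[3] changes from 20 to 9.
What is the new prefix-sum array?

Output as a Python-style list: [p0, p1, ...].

Answer: [6, 26, 18, 27, 39, 31, 37, 51, 61]

Derivation:
Change: A[3] 20 -> 9, delta = -11
P[k] for k < 3: unchanged (A[3] not included)
P[k] for k >= 3: shift by delta = -11
  P[0] = 6 + 0 = 6
  P[1] = 26 + 0 = 26
  P[2] = 18 + 0 = 18
  P[3] = 38 + -11 = 27
  P[4] = 50 + -11 = 39
  P[5] = 42 + -11 = 31
  P[6] = 48 + -11 = 37
  P[7] = 62 + -11 = 51
  P[8] = 72 + -11 = 61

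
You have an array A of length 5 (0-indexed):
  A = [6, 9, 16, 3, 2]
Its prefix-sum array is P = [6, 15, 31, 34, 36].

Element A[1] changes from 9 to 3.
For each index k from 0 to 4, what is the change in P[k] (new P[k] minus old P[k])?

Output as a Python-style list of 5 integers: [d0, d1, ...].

Answer: [0, -6, -6, -6, -6]

Derivation:
Element change: A[1] 9 -> 3, delta = -6
For k < 1: P[k] unchanged, delta_P[k] = 0
For k >= 1: P[k] shifts by exactly -6
Delta array: [0, -6, -6, -6, -6]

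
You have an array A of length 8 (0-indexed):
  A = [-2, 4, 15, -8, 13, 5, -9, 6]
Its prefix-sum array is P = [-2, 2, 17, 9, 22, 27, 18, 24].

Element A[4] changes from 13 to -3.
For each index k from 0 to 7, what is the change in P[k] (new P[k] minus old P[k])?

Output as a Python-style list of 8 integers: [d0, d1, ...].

Element change: A[4] 13 -> -3, delta = -16
For k < 4: P[k] unchanged, delta_P[k] = 0
For k >= 4: P[k] shifts by exactly -16
Delta array: [0, 0, 0, 0, -16, -16, -16, -16]

Answer: [0, 0, 0, 0, -16, -16, -16, -16]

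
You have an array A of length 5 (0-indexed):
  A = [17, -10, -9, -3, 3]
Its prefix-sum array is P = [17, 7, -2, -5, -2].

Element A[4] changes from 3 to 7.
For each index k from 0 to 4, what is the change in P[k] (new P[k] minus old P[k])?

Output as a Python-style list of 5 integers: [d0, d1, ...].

Element change: A[4] 3 -> 7, delta = 4
For k < 4: P[k] unchanged, delta_P[k] = 0
For k >= 4: P[k] shifts by exactly 4
Delta array: [0, 0, 0, 0, 4]

Answer: [0, 0, 0, 0, 4]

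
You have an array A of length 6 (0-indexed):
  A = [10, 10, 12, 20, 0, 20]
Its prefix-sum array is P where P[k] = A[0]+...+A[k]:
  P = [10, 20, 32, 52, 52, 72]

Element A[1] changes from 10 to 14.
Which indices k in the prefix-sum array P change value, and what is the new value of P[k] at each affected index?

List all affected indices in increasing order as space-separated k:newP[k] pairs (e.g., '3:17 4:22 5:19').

P[k] = A[0] + ... + A[k]
P[k] includes A[1] iff k >= 1
Affected indices: 1, 2, ..., 5; delta = 4
  P[1]: 20 + 4 = 24
  P[2]: 32 + 4 = 36
  P[3]: 52 + 4 = 56
  P[4]: 52 + 4 = 56
  P[5]: 72 + 4 = 76

Answer: 1:24 2:36 3:56 4:56 5:76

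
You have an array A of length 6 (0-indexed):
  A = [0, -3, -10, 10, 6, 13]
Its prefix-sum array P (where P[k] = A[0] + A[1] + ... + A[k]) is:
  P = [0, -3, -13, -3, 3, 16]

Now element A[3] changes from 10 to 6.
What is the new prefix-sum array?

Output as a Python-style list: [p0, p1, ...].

Answer: [0, -3, -13, -7, -1, 12]

Derivation:
Change: A[3] 10 -> 6, delta = -4
P[k] for k < 3: unchanged (A[3] not included)
P[k] for k >= 3: shift by delta = -4
  P[0] = 0 + 0 = 0
  P[1] = -3 + 0 = -3
  P[2] = -13 + 0 = -13
  P[3] = -3 + -4 = -7
  P[4] = 3 + -4 = -1
  P[5] = 16 + -4 = 12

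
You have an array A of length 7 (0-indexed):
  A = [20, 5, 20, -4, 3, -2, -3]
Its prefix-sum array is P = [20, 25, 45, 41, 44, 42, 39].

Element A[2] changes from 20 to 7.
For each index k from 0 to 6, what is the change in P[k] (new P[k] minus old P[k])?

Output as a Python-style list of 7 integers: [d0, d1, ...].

Element change: A[2] 20 -> 7, delta = -13
For k < 2: P[k] unchanged, delta_P[k] = 0
For k >= 2: P[k] shifts by exactly -13
Delta array: [0, 0, -13, -13, -13, -13, -13]

Answer: [0, 0, -13, -13, -13, -13, -13]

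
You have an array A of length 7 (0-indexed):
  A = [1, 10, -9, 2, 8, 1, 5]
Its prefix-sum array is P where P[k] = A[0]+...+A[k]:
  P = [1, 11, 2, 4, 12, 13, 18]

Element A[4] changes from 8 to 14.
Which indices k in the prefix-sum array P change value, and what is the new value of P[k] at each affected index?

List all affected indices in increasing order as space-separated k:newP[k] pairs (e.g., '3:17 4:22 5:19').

P[k] = A[0] + ... + A[k]
P[k] includes A[4] iff k >= 4
Affected indices: 4, 5, ..., 6; delta = 6
  P[4]: 12 + 6 = 18
  P[5]: 13 + 6 = 19
  P[6]: 18 + 6 = 24

Answer: 4:18 5:19 6:24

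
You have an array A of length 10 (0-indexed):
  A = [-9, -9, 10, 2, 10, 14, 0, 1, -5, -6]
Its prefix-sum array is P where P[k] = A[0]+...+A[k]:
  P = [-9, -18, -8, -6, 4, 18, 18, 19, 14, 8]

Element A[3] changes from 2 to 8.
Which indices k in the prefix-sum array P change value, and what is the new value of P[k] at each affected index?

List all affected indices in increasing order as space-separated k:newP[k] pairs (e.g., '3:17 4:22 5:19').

P[k] = A[0] + ... + A[k]
P[k] includes A[3] iff k >= 3
Affected indices: 3, 4, ..., 9; delta = 6
  P[3]: -6 + 6 = 0
  P[4]: 4 + 6 = 10
  P[5]: 18 + 6 = 24
  P[6]: 18 + 6 = 24
  P[7]: 19 + 6 = 25
  P[8]: 14 + 6 = 20
  P[9]: 8 + 6 = 14

Answer: 3:0 4:10 5:24 6:24 7:25 8:20 9:14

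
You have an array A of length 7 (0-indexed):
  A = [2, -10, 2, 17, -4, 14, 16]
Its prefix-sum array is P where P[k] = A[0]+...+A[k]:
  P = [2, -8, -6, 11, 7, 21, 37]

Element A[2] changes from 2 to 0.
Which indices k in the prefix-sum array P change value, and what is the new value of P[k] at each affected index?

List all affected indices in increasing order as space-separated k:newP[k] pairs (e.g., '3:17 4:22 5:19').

Answer: 2:-8 3:9 4:5 5:19 6:35

Derivation:
P[k] = A[0] + ... + A[k]
P[k] includes A[2] iff k >= 2
Affected indices: 2, 3, ..., 6; delta = -2
  P[2]: -6 + -2 = -8
  P[3]: 11 + -2 = 9
  P[4]: 7 + -2 = 5
  P[5]: 21 + -2 = 19
  P[6]: 37 + -2 = 35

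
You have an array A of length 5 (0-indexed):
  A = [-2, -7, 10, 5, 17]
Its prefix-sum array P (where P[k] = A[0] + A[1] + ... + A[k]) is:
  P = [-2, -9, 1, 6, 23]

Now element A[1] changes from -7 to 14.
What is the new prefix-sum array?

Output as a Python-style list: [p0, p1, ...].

Change: A[1] -7 -> 14, delta = 21
P[k] for k < 1: unchanged (A[1] not included)
P[k] for k >= 1: shift by delta = 21
  P[0] = -2 + 0 = -2
  P[1] = -9 + 21 = 12
  P[2] = 1 + 21 = 22
  P[3] = 6 + 21 = 27
  P[4] = 23 + 21 = 44

Answer: [-2, 12, 22, 27, 44]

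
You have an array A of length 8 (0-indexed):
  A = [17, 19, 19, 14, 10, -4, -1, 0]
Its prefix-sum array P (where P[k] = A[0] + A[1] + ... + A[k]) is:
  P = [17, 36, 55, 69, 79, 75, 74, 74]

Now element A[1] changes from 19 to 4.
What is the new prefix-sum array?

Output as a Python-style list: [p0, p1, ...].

Answer: [17, 21, 40, 54, 64, 60, 59, 59]

Derivation:
Change: A[1] 19 -> 4, delta = -15
P[k] for k < 1: unchanged (A[1] not included)
P[k] for k >= 1: shift by delta = -15
  P[0] = 17 + 0 = 17
  P[1] = 36 + -15 = 21
  P[2] = 55 + -15 = 40
  P[3] = 69 + -15 = 54
  P[4] = 79 + -15 = 64
  P[5] = 75 + -15 = 60
  P[6] = 74 + -15 = 59
  P[7] = 74 + -15 = 59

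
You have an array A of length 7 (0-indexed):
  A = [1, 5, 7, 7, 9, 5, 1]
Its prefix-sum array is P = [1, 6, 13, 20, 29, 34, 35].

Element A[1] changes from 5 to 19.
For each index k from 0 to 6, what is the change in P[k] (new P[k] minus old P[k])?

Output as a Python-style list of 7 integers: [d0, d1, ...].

Element change: A[1] 5 -> 19, delta = 14
For k < 1: P[k] unchanged, delta_P[k] = 0
For k >= 1: P[k] shifts by exactly 14
Delta array: [0, 14, 14, 14, 14, 14, 14]

Answer: [0, 14, 14, 14, 14, 14, 14]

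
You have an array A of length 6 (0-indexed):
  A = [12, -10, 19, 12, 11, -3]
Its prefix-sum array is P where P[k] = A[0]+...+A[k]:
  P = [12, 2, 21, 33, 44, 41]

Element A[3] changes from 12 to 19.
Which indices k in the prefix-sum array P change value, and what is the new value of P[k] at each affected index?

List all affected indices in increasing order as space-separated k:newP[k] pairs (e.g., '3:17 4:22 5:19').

Answer: 3:40 4:51 5:48

Derivation:
P[k] = A[0] + ... + A[k]
P[k] includes A[3] iff k >= 3
Affected indices: 3, 4, ..., 5; delta = 7
  P[3]: 33 + 7 = 40
  P[4]: 44 + 7 = 51
  P[5]: 41 + 7 = 48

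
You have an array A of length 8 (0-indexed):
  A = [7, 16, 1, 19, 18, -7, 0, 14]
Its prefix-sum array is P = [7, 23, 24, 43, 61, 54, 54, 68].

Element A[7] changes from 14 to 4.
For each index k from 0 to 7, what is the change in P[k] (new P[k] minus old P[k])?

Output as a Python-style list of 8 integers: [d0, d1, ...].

Answer: [0, 0, 0, 0, 0, 0, 0, -10]

Derivation:
Element change: A[7] 14 -> 4, delta = -10
For k < 7: P[k] unchanged, delta_P[k] = 0
For k >= 7: P[k] shifts by exactly -10
Delta array: [0, 0, 0, 0, 0, 0, 0, -10]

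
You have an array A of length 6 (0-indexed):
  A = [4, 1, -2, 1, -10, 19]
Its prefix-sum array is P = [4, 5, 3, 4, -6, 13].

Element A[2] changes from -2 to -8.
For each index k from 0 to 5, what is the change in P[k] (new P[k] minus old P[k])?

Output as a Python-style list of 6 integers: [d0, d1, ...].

Answer: [0, 0, -6, -6, -6, -6]

Derivation:
Element change: A[2] -2 -> -8, delta = -6
For k < 2: P[k] unchanged, delta_P[k] = 0
For k >= 2: P[k] shifts by exactly -6
Delta array: [0, 0, -6, -6, -6, -6]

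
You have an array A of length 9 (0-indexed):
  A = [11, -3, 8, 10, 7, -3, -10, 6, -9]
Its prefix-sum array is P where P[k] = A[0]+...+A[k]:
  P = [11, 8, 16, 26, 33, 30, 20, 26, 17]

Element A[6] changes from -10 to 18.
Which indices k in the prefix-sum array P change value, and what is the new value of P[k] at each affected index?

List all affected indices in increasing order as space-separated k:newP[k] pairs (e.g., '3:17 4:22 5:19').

P[k] = A[0] + ... + A[k]
P[k] includes A[6] iff k >= 6
Affected indices: 6, 7, ..., 8; delta = 28
  P[6]: 20 + 28 = 48
  P[7]: 26 + 28 = 54
  P[8]: 17 + 28 = 45

Answer: 6:48 7:54 8:45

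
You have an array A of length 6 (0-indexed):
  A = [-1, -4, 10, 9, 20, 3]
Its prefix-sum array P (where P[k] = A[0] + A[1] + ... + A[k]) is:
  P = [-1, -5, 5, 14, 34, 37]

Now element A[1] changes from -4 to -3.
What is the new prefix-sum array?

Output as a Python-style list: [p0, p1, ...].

Answer: [-1, -4, 6, 15, 35, 38]

Derivation:
Change: A[1] -4 -> -3, delta = 1
P[k] for k < 1: unchanged (A[1] not included)
P[k] for k >= 1: shift by delta = 1
  P[0] = -1 + 0 = -1
  P[1] = -5 + 1 = -4
  P[2] = 5 + 1 = 6
  P[3] = 14 + 1 = 15
  P[4] = 34 + 1 = 35
  P[5] = 37 + 1 = 38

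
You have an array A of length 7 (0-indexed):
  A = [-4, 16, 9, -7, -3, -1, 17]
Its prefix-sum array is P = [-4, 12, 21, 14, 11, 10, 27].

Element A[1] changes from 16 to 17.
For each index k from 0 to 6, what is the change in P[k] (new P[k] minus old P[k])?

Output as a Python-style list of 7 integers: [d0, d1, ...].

Answer: [0, 1, 1, 1, 1, 1, 1]

Derivation:
Element change: A[1] 16 -> 17, delta = 1
For k < 1: P[k] unchanged, delta_P[k] = 0
For k >= 1: P[k] shifts by exactly 1
Delta array: [0, 1, 1, 1, 1, 1, 1]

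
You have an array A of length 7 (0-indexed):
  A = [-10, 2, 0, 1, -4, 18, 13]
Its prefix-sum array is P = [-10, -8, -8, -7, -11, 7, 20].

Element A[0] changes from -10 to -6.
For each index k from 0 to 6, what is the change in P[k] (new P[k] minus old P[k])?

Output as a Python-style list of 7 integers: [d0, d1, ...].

Answer: [4, 4, 4, 4, 4, 4, 4]

Derivation:
Element change: A[0] -10 -> -6, delta = 4
For k < 0: P[k] unchanged, delta_P[k] = 0
For k >= 0: P[k] shifts by exactly 4
Delta array: [4, 4, 4, 4, 4, 4, 4]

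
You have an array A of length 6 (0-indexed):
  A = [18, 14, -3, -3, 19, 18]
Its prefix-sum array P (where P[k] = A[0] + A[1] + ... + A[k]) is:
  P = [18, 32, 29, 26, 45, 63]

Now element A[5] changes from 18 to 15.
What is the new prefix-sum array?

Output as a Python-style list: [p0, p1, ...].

Answer: [18, 32, 29, 26, 45, 60]

Derivation:
Change: A[5] 18 -> 15, delta = -3
P[k] for k < 5: unchanged (A[5] not included)
P[k] for k >= 5: shift by delta = -3
  P[0] = 18 + 0 = 18
  P[1] = 32 + 0 = 32
  P[2] = 29 + 0 = 29
  P[3] = 26 + 0 = 26
  P[4] = 45 + 0 = 45
  P[5] = 63 + -3 = 60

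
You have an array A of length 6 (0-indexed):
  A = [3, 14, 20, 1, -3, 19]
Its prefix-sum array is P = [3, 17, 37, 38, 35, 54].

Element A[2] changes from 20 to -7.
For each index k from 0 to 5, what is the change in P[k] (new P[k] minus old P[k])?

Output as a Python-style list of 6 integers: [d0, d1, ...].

Element change: A[2] 20 -> -7, delta = -27
For k < 2: P[k] unchanged, delta_P[k] = 0
For k >= 2: P[k] shifts by exactly -27
Delta array: [0, 0, -27, -27, -27, -27]

Answer: [0, 0, -27, -27, -27, -27]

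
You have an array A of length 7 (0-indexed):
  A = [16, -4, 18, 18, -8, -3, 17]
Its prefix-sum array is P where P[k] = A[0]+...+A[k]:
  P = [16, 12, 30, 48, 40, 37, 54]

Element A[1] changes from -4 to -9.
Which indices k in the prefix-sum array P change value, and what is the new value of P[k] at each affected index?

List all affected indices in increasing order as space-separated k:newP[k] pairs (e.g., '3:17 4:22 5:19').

Answer: 1:7 2:25 3:43 4:35 5:32 6:49

Derivation:
P[k] = A[0] + ... + A[k]
P[k] includes A[1] iff k >= 1
Affected indices: 1, 2, ..., 6; delta = -5
  P[1]: 12 + -5 = 7
  P[2]: 30 + -5 = 25
  P[3]: 48 + -5 = 43
  P[4]: 40 + -5 = 35
  P[5]: 37 + -5 = 32
  P[6]: 54 + -5 = 49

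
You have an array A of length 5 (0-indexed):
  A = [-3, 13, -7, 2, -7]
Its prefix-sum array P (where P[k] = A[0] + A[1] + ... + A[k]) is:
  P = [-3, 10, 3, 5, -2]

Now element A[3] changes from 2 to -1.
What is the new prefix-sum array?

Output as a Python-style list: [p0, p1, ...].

Answer: [-3, 10, 3, 2, -5]

Derivation:
Change: A[3] 2 -> -1, delta = -3
P[k] for k < 3: unchanged (A[3] not included)
P[k] for k >= 3: shift by delta = -3
  P[0] = -3 + 0 = -3
  P[1] = 10 + 0 = 10
  P[2] = 3 + 0 = 3
  P[3] = 5 + -3 = 2
  P[4] = -2 + -3 = -5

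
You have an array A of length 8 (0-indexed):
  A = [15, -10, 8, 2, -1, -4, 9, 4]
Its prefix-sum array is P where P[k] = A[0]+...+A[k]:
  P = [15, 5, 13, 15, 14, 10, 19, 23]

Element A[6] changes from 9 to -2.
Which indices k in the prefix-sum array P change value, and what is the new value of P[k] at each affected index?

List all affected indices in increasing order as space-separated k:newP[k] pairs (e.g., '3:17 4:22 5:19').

Answer: 6:8 7:12

Derivation:
P[k] = A[0] + ... + A[k]
P[k] includes A[6] iff k >= 6
Affected indices: 6, 7, ..., 7; delta = -11
  P[6]: 19 + -11 = 8
  P[7]: 23 + -11 = 12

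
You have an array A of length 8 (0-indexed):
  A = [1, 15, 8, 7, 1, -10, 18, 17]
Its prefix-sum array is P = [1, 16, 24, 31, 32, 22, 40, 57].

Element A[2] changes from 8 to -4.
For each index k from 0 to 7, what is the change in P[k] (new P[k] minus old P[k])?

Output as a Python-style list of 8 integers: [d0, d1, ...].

Element change: A[2] 8 -> -4, delta = -12
For k < 2: P[k] unchanged, delta_P[k] = 0
For k >= 2: P[k] shifts by exactly -12
Delta array: [0, 0, -12, -12, -12, -12, -12, -12]

Answer: [0, 0, -12, -12, -12, -12, -12, -12]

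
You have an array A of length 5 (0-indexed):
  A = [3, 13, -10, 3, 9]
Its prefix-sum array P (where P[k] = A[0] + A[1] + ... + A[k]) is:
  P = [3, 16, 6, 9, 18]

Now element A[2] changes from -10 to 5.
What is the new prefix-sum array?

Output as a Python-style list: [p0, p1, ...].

Change: A[2] -10 -> 5, delta = 15
P[k] for k < 2: unchanged (A[2] not included)
P[k] for k >= 2: shift by delta = 15
  P[0] = 3 + 0 = 3
  P[1] = 16 + 0 = 16
  P[2] = 6 + 15 = 21
  P[3] = 9 + 15 = 24
  P[4] = 18 + 15 = 33

Answer: [3, 16, 21, 24, 33]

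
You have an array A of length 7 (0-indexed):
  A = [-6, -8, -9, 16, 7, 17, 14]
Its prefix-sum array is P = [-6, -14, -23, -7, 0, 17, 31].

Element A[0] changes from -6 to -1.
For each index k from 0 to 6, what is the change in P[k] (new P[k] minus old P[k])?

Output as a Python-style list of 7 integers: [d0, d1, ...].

Answer: [5, 5, 5, 5, 5, 5, 5]

Derivation:
Element change: A[0] -6 -> -1, delta = 5
For k < 0: P[k] unchanged, delta_P[k] = 0
For k >= 0: P[k] shifts by exactly 5
Delta array: [5, 5, 5, 5, 5, 5, 5]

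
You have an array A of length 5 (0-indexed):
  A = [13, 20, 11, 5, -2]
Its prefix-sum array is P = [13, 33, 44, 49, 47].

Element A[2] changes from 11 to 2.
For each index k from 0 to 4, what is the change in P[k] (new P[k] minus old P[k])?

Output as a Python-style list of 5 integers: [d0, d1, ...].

Element change: A[2] 11 -> 2, delta = -9
For k < 2: P[k] unchanged, delta_P[k] = 0
For k >= 2: P[k] shifts by exactly -9
Delta array: [0, 0, -9, -9, -9]

Answer: [0, 0, -9, -9, -9]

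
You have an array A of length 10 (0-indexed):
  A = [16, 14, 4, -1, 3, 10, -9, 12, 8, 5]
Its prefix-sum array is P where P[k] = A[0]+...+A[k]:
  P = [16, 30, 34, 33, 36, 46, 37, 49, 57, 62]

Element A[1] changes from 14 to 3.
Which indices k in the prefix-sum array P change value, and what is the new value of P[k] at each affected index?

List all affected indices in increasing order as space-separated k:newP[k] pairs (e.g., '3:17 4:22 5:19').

Answer: 1:19 2:23 3:22 4:25 5:35 6:26 7:38 8:46 9:51

Derivation:
P[k] = A[0] + ... + A[k]
P[k] includes A[1] iff k >= 1
Affected indices: 1, 2, ..., 9; delta = -11
  P[1]: 30 + -11 = 19
  P[2]: 34 + -11 = 23
  P[3]: 33 + -11 = 22
  P[4]: 36 + -11 = 25
  P[5]: 46 + -11 = 35
  P[6]: 37 + -11 = 26
  P[7]: 49 + -11 = 38
  P[8]: 57 + -11 = 46
  P[9]: 62 + -11 = 51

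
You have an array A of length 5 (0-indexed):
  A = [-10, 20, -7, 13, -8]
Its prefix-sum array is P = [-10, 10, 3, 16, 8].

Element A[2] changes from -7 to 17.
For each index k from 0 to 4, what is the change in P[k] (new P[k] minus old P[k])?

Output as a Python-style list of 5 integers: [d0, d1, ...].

Answer: [0, 0, 24, 24, 24]

Derivation:
Element change: A[2] -7 -> 17, delta = 24
For k < 2: P[k] unchanged, delta_P[k] = 0
For k >= 2: P[k] shifts by exactly 24
Delta array: [0, 0, 24, 24, 24]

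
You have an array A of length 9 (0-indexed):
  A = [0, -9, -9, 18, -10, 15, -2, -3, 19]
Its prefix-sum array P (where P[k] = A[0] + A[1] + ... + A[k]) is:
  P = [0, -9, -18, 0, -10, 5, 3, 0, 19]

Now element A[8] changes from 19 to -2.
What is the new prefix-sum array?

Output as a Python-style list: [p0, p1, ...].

Change: A[8] 19 -> -2, delta = -21
P[k] for k < 8: unchanged (A[8] not included)
P[k] for k >= 8: shift by delta = -21
  P[0] = 0 + 0 = 0
  P[1] = -9 + 0 = -9
  P[2] = -18 + 0 = -18
  P[3] = 0 + 0 = 0
  P[4] = -10 + 0 = -10
  P[5] = 5 + 0 = 5
  P[6] = 3 + 0 = 3
  P[7] = 0 + 0 = 0
  P[8] = 19 + -21 = -2

Answer: [0, -9, -18, 0, -10, 5, 3, 0, -2]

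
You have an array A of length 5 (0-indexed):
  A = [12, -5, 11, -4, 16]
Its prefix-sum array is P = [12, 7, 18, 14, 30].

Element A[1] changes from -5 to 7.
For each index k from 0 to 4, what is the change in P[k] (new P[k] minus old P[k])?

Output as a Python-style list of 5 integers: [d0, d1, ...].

Element change: A[1] -5 -> 7, delta = 12
For k < 1: P[k] unchanged, delta_P[k] = 0
For k >= 1: P[k] shifts by exactly 12
Delta array: [0, 12, 12, 12, 12]

Answer: [0, 12, 12, 12, 12]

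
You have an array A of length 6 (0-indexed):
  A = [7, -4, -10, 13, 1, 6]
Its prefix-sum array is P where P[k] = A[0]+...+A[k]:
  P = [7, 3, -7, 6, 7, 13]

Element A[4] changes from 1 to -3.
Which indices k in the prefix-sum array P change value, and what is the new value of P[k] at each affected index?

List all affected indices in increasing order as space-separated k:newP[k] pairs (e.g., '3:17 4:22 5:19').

Answer: 4:3 5:9

Derivation:
P[k] = A[0] + ... + A[k]
P[k] includes A[4] iff k >= 4
Affected indices: 4, 5, ..., 5; delta = -4
  P[4]: 7 + -4 = 3
  P[5]: 13 + -4 = 9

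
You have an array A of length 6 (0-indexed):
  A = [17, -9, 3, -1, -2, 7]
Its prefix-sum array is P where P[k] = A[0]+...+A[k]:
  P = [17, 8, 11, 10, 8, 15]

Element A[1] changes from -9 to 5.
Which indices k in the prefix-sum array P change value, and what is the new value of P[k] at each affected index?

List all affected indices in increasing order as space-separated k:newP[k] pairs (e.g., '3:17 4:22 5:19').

P[k] = A[0] + ... + A[k]
P[k] includes A[1] iff k >= 1
Affected indices: 1, 2, ..., 5; delta = 14
  P[1]: 8 + 14 = 22
  P[2]: 11 + 14 = 25
  P[3]: 10 + 14 = 24
  P[4]: 8 + 14 = 22
  P[5]: 15 + 14 = 29

Answer: 1:22 2:25 3:24 4:22 5:29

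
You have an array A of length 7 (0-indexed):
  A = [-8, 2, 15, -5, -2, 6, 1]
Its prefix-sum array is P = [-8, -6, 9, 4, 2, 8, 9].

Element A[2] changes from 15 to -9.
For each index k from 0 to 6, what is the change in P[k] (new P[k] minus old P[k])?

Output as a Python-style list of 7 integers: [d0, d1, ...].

Answer: [0, 0, -24, -24, -24, -24, -24]

Derivation:
Element change: A[2] 15 -> -9, delta = -24
For k < 2: P[k] unchanged, delta_P[k] = 0
For k >= 2: P[k] shifts by exactly -24
Delta array: [0, 0, -24, -24, -24, -24, -24]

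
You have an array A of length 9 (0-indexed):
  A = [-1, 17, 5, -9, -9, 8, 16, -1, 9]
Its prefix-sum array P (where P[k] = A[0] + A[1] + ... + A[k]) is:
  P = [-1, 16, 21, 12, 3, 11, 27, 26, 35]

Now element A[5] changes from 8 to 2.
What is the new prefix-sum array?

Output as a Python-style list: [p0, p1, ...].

Answer: [-1, 16, 21, 12, 3, 5, 21, 20, 29]

Derivation:
Change: A[5] 8 -> 2, delta = -6
P[k] for k < 5: unchanged (A[5] not included)
P[k] for k >= 5: shift by delta = -6
  P[0] = -1 + 0 = -1
  P[1] = 16 + 0 = 16
  P[2] = 21 + 0 = 21
  P[3] = 12 + 0 = 12
  P[4] = 3 + 0 = 3
  P[5] = 11 + -6 = 5
  P[6] = 27 + -6 = 21
  P[7] = 26 + -6 = 20
  P[8] = 35 + -6 = 29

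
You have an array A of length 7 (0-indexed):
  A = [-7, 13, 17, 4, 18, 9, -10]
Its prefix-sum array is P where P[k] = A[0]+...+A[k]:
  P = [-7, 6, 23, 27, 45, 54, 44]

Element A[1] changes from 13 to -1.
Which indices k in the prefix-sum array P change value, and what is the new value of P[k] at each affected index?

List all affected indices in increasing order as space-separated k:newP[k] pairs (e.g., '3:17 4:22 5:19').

P[k] = A[0] + ... + A[k]
P[k] includes A[1] iff k >= 1
Affected indices: 1, 2, ..., 6; delta = -14
  P[1]: 6 + -14 = -8
  P[2]: 23 + -14 = 9
  P[3]: 27 + -14 = 13
  P[4]: 45 + -14 = 31
  P[5]: 54 + -14 = 40
  P[6]: 44 + -14 = 30

Answer: 1:-8 2:9 3:13 4:31 5:40 6:30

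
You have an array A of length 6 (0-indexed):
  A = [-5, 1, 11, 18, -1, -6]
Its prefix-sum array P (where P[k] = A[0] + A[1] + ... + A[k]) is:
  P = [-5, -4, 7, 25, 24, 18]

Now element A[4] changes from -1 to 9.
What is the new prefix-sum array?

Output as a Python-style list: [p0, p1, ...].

Answer: [-5, -4, 7, 25, 34, 28]

Derivation:
Change: A[4] -1 -> 9, delta = 10
P[k] for k < 4: unchanged (A[4] not included)
P[k] for k >= 4: shift by delta = 10
  P[0] = -5 + 0 = -5
  P[1] = -4 + 0 = -4
  P[2] = 7 + 0 = 7
  P[3] = 25 + 0 = 25
  P[4] = 24 + 10 = 34
  P[5] = 18 + 10 = 28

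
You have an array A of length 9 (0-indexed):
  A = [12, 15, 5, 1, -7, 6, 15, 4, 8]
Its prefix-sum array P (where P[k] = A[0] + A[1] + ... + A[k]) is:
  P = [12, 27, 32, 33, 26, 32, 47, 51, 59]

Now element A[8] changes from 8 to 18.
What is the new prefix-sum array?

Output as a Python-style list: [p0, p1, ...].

Answer: [12, 27, 32, 33, 26, 32, 47, 51, 69]

Derivation:
Change: A[8] 8 -> 18, delta = 10
P[k] for k < 8: unchanged (A[8] not included)
P[k] for k >= 8: shift by delta = 10
  P[0] = 12 + 0 = 12
  P[1] = 27 + 0 = 27
  P[2] = 32 + 0 = 32
  P[3] = 33 + 0 = 33
  P[4] = 26 + 0 = 26
  P[5] = 32 + 0 = 32
  P[6] = 47 + 0 = 47
  P[7] = 51 + 0 = 51
  P[8] = 59 + 10 = 69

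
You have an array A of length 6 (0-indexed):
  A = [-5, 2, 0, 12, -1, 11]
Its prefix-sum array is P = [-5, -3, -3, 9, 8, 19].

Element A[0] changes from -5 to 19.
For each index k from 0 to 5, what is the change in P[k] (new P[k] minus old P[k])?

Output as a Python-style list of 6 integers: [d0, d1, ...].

Element change: A[0] -5 -> 19, delta = 24
For k < 0: P[k] unchanged, delta_P[k] = 0
For k >= 0: P[k] shifts by exactly 24
Delta array: [24, 24, 24, 24, 24, 24]

Answer: [24, 24, 24, 24, 24, 24]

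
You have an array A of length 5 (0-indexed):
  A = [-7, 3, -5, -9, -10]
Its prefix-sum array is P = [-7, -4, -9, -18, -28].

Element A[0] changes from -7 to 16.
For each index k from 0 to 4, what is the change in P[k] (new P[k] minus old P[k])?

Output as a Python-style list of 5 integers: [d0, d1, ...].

Element change: A[0] -7 -> 16, delta = 23
For k < 0: P[k] unchanged, delta_P[k] = 0
For k >= 0: P[k] shifts by exactly 23
Delta array: [23, 23, 23, 23, 23]

Answer: [23, 23, 23, 23, 23]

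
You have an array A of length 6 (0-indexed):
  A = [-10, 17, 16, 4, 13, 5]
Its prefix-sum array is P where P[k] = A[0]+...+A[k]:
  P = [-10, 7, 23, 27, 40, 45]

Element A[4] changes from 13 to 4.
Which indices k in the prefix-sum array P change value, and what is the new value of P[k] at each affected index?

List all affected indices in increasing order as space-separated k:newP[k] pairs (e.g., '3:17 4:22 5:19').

P[k] = A[0] + ... + A[k]
P[k] includes A[4] iff k >= 4
Affected indices: 4, 5, ..., 5; delta = -9
  P[4]: 40 + -9 = 31
  P[5]: 45 + -9 = 36

Answer: 4:31 5:36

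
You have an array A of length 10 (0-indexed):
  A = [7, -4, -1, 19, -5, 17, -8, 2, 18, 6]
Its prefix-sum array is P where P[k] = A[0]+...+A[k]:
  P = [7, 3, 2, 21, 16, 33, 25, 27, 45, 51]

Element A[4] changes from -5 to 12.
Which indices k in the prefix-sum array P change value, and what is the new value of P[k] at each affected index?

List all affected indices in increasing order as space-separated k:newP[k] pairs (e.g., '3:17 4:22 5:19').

P[k] = A[0] + ... + A[k]
P[k] includes A[4] iff k >= 4
Affected indices: 4, 5, ..., 9; delta = 17
  P[4]: 16 + 17 = 33
  P[5]: 33 + 17 = 50
  P[6]: 25 + 17 = 42
  P[7]: 27 + 17 = 44
  P[8]: 45 + 17 = 62
  P[9]: 51 + 17 = 68

Answer: 4:33 5:50 6:42 7:44 8:62 9:68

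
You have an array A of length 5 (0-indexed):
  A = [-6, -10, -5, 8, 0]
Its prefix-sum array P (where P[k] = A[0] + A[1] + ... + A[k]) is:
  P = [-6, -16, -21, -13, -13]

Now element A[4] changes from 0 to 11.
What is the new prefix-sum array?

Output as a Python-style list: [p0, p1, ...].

Answer: [-6, -16, -21, -13, -2]

Derivation:
Change: A[4] 0 -> 11, delta = 11
P[k] for k < 4: unchanged (A[4] not included)
P[k] for k >= 4: shift by delta = 11
  P[0] = -6 + 0 = -6
  P[1] = -16 + 0 = -16
  P[2] = -21 + 0 = -21
  P[3] = -13 + 0 = -13
  P[4] = -13 + 11 = -2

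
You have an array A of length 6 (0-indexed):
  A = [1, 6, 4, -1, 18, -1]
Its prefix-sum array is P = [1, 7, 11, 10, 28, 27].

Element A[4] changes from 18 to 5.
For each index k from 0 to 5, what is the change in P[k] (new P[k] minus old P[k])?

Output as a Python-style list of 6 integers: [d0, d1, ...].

Element change: A[4] 18 -> 5, delta = -13
For k < 4: P[k] unchanged, delta_P[k] = 0
For k >= 4: P[k] shifts by exactly -13
Delta array: [0, 0, 0, 0, -13, -13]

Answer: [0, 0, 0, 0, -13, -13]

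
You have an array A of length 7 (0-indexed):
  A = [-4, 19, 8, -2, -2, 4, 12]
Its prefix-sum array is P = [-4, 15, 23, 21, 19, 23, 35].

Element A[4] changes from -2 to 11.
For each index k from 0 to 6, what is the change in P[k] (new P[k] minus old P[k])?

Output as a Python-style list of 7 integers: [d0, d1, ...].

Element change: A[4] -2 -> 11, delta = 13
For k < 4: P[k] unchanged, delta_P[k] = 0
For k >= 4: P[k] shifts by exactly 13
Delta array: [0, 0, 0, 0, 13, 13, 13]

Answer: [0, 0, 0, 0, 13, 13, 13]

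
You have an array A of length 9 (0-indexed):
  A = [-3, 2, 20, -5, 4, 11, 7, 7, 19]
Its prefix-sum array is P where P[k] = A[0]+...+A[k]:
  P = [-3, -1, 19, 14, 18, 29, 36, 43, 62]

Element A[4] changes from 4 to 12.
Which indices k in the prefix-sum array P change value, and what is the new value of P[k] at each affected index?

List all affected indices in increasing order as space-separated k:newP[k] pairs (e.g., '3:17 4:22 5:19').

P[k] = A[0] + ... + A[k]
P[k] includes A[4] iff k >= 4
Affected indices: 4, 5, ..., 8; delta = 8
  P[4]: 18 + 8 = 26
  P[5]: 29 + 8 = 37
  P[6]: 36 + 8 = 44
  P[7]: 43 + 8 = 51
  P[8]: 62 + 8 = 70

Answer: 4:26 5:37 6:44 7:51 8:70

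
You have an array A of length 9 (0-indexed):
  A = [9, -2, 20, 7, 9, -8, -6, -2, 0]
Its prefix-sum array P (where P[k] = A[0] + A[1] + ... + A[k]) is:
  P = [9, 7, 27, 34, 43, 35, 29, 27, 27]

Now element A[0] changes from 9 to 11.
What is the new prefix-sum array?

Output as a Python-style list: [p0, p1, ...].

Answer: [11, 9, 29, 36, 45, 37, 31, 29, 29]

Derivation:
Change: A[0] 9 -> 11, delta = 2
P[k] for k < 0: unchanged (A[0] not included)
P[k] for k >= 0: shift by delta = 2
  P[0] = 9 + 2 = 11
  P[1] = 7 + 2 = 9
  P[2] = 27 + 2 = 29
  P[3] = 34 + 2 = 36
  P[4] = 43 + 2 = 45
  P[5] = 35 + 2 = 37
  P[6] = 29 + 2 = 31
  P[7] = 27 + 2 = 29
  P[8] = 27 + 2 = 29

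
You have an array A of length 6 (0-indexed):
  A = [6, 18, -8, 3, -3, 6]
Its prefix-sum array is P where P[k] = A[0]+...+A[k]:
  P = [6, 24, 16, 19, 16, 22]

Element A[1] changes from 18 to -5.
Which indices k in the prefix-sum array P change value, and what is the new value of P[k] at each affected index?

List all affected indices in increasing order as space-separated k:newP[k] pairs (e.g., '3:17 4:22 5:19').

Answer: 1:1 2:-7 3:-4 4:-7 5:-1

Derivation:
P[k] = A[0] + ... + A[k]
P[k] includes A[1] iff k >= 1
Affected indices: 1, 2, ..., 5; delta = -23
  P[1]: 24 + -23 = 1
  P[2]: 16 + -23 = -7
  P[3]: 19 + -23 = -4
  P[4]: 16 + -23 = -7
  P[5]: 22 + -23 = -1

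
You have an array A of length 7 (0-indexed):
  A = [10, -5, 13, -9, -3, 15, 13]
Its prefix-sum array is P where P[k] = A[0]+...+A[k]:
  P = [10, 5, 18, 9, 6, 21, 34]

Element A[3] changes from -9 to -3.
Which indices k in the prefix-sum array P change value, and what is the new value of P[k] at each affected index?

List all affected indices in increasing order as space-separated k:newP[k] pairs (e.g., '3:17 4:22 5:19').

Answer: 3:15 4:12 5:27 6:40

Derivation:
P[k] = A[0] + ... + A[k]
P[k] includes A[3] iff k >= 3
Affected indices: 3, 4, ..., 6; delta = 6
  P[3]: 9 + 6 = 15
  P[4]: 6 + 6 = 12
  P[5]: 21 + 6 = 27
  P[6]: 34 + 6 = 40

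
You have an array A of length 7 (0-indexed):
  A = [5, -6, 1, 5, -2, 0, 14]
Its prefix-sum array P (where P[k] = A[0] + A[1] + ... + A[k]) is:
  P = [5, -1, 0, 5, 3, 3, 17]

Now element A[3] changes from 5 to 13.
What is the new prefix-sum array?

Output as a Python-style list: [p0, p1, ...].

Answer: [5, -1, 0, 13, 11, 11, 25]

Derivation:
Change: A[3] 5 -> 13, delta = 8
P[k] for k < 3: unchanged (A[3] not included)
P[k] for k >= 3: shift by delta = 8
  P[0] = 5 + 0 = 5
  P[1] = -1 + 0 = -1
  P[2] = 0 + 0 = 0
  P[3] = 5 + 8 = 13
  P[4] = 3 + 8 = 11
  P[5] = 3 + 8 = 11
  P[6] = 17 + 8 = 25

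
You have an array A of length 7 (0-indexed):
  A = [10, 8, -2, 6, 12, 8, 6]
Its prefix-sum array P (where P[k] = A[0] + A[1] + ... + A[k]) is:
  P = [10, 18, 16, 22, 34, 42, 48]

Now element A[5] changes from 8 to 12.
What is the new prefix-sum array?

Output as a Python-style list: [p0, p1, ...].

Answer: [10, 18, 16, 22, 34, 46, 52]

Derivation:
Change: A[5] 8 -> 12, delta = 4
P[k] for k < 5: unchanged (A[5] not included)
P[k] for k >= 5: shift by delta = 4
  P[0] = 10 + 0 = 10
  P[1] = 18 + 0 = 18
  P[2] = 16 + 0 = 16
  P[3] = 22 + 0 = 22
  P[4] = 34 + 0 = 34
  P[5] = 42 + 4 = 46
  P[6] = 48 + 4 = 52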